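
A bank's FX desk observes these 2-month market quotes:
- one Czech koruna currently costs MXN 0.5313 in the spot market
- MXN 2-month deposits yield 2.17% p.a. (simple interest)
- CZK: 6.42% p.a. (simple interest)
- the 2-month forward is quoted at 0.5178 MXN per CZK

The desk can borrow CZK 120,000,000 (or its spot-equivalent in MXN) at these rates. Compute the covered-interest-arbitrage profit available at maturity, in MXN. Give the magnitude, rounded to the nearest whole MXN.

MXN 1,185,729

T = 2/12 years.
Invest the CZK and cover forward: 120,000,000 × 1.010700 × 0.5178 = MXN 62,800,855.20.
Convert at spot and invest in MXN: 120,000,000 × 0.5313 × 1.0036166667 = MXN 63,986,584.20.
The quoted forward undervalues CZK, so borrow CZK, convert to MXN at spot, deposit the MXN at 2.17%, and buy CZK forward at 0.5178 to cover the loan.
Profit = 63,986,584.20 − 62,800,855.20 = MXN 1,185,729.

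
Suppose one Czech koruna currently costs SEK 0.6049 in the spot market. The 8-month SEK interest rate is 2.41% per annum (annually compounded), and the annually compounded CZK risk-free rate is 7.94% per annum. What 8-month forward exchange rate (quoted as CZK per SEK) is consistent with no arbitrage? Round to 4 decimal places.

1.7122

T = 8/12 years.
Growth of 1 SEK over T: (1 + 0.0241)^(8/12) = 1.0160028.
Growth of 1 CZK over T: (1 + 0.0794)^(8/12) = 1.0522565.
So F = 0.6049 × 1.0160028 / 1.0522565 = 0.5840592 (SEK/CZK).
Invert for CZK per SEK: 1 / 0.5840592 = 1.7122.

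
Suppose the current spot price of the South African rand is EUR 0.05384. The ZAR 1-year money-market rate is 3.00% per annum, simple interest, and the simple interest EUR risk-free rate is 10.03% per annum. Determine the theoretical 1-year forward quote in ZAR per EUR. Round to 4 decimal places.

T = 1 year.
Growth of 1 EUR over T: 1 + 0.1003×1 = 1.100300.
ZAR growth factor: 1 + 0.0300×1 = 1.030000.
CIP: F = S · (grow EUR)/(grow ZAR) = 0.05384 × 1.100300/1.030000 = 0.057514711 EUR per ZAR.
Quoted the other way: 1/0.057514711 = 17.3869 ZAR per EUR.

17.3869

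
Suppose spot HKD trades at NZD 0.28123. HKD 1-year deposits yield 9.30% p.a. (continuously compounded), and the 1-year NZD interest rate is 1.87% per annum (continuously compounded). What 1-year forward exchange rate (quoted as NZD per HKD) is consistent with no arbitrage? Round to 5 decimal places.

T = 1 year.
NZD accumulates by e^(0.0187×1) = 1.0188759.
HKD growth factor: e^(0.0930×1) = 1.0974617.
So F = 0.28123 × 1.0188759 / 1.0974617 = 0.2610920 (NZD/HKD).

0.26109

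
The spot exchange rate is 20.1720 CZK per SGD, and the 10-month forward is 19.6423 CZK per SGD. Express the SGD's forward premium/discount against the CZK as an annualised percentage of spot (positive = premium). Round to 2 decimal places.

T = 10/12 years.
(F − S)/S = (19.6423 − 20.172)/20.172 = -0.0262592.
×(1/T) gives -3.15% p.a.

-3.15%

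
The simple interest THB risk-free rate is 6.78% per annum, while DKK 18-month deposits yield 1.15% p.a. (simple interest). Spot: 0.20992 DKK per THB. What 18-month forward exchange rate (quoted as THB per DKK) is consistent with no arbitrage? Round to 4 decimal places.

T = 18/12 years.
DKK accumulates by 1 + 0.0115×18/12 = 1.017250.
THB growth factor: 1 + 0.0678×18/12 = 1.101700.
So F = 0.20992 × 1.017250 / 1.101700 = 0.1938287 (DKK/THB).
Quoted the other way: 1/0.1938287 = 5.1592 THB per DKK.

5.1592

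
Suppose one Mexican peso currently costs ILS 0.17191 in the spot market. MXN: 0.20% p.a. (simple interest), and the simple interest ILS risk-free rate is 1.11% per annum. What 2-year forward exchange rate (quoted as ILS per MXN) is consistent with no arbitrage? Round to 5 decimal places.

T = 2 years.
ILS growth factor: 1 + 0.0111×2 = 1.022200.
Growth of 1 MXN over T: 1 + 0.0020×2 = 1.004000.
Forward (ILS per MXN) = 0.17191 × 1.022200 / 1.004000 = 0.1750263.

0.17503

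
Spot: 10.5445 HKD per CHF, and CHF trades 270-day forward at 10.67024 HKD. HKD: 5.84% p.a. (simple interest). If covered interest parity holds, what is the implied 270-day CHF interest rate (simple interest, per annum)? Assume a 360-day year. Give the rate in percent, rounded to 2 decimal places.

4.20%

T = 270/360 years.
By CIP, F/S equals the HKD-to-CHF growth ratio: 10.67024/10.5445 = 1.0119247.
HKD growth factor: 1 + 0.0584×270/360 = 1.043800.
So the CHF growth factor = 1.0314997.
(1.0314997 − 1)/T = 0.042000, i.e. 4.20%.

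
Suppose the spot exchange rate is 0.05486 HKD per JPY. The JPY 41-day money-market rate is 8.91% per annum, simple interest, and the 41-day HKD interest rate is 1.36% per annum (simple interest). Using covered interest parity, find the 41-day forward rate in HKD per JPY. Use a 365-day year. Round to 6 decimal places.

0.054399

T = 41/365 years.
HKD accumulates by 1 + 0.0136×41/365 = 1.0015277.
JPY accumulates by 1 + 0.0891×41/365 = 1.0100085.
So F = 0.05486 × 1.0015277 / 1.0100085 = 0.05439935 (HKD/JPY).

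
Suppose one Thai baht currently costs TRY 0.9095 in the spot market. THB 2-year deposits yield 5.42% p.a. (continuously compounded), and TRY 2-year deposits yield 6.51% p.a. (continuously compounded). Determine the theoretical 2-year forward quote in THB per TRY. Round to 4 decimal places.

1.0758

T = 2 years.
TRY accumulates by e^(0.0651×2) = 1.1390562.
Growth of 1 THB over T: e^(0.0542×2) = 1.1144935.
CIP: F = S · (grow TRY)/(grow THB) = 0.9095 × 1.1390562/1.1144935 = 0.9295448 TRY per THB.
Quoted the other way: 1/0.9295448 = 1.0758 THB per TRY.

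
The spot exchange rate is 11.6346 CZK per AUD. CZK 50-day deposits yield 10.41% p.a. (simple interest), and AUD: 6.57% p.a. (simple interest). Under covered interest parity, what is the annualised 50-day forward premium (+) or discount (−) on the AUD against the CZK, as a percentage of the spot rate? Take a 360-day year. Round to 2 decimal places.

+3.81%

T = 50/360 years.
F = S · g_CZK/g_AUD = 11.6346 × 1.0144583/1.009125 = 11.6960897.
Annualised premium = (F − S)/S × (1/T) = (11.6960897 − 11.6346)/11.6346 ÷ (50/360) = 3.81%.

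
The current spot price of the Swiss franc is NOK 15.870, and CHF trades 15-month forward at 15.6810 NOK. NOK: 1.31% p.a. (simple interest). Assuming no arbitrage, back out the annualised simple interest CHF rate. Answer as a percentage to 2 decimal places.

T = 15/12 years.
CIP gives F = S · g_NOK/g_CHF, so g_NOK/g_CHF = 15.681/15.87 = 0.9880907.
NOK growth factor: 1 + 0.0131×15/12 = 1.016375.
Hence g_CHF = 1.0286252.
r = (1.0286252 − 1)/(15/12) = 0.022900 → 2.29%.

2.29%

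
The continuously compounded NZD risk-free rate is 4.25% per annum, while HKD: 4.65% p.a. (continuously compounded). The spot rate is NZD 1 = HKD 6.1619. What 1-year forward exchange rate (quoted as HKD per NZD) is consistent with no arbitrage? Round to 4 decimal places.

T = 1 year.
HKD growth factor: e^(0.0465×1) = 1.0475981.
NZD accumulates by e^(0.0425×1) = 1.0434161.
CIP: F = S · (grow HKD)/(grow NZD) = 6.1619 × 1.0475981/1.0434161 = 6.186597 HKD per NZD.

6.1866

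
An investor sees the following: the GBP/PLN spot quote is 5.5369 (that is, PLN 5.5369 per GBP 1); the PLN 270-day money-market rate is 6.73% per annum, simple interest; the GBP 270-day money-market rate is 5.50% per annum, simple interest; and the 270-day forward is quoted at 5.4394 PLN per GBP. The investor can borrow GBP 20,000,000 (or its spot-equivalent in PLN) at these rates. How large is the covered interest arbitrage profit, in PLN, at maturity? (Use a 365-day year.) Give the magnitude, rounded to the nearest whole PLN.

PLN 3,036,900

T = 270/365 years.
Route A — deposit GBP, sell forward: 20,000,000 × 1.04068493151 × 5.4394 = PLN 113,214,032.33.
Route B — convert at spot, deposit PLN: 20,000,000 × 5.5369 × 1.04978356164 = PLN 116,250,932.05.
The quoted forward undervalues GBP, so borrow GBP, convert to PLN at spot, deposit the PLN at 6.73%, and buy GBP forward at 5.4394 to cover the loan.
Arbitrage profit = |113,214,032.33 − 116,250,932.05| = PLN 3,036,900.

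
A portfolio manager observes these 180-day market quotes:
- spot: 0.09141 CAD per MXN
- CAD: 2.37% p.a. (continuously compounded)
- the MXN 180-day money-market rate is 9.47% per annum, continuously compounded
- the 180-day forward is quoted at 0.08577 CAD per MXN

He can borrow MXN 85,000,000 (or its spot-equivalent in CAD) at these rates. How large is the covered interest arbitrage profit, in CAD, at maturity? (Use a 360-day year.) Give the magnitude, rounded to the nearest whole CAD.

T = 180/360 years.
Keep in MXN, deliver into the forward: 85,000,000·1.048488916·0.08577 = CAD 7,643,956.02.
Swap to CAD now, deposit: 85,000,000·0.09141·1.011920489 = CAD 7,862,470.41.
The quoted forward undervalues MXN, so borrow MXN, convert to CAD at spot, deposit the CAD at 2.37%, and buy MXN forward at 0.08577 to cover the loan.
Arbitrage profit = |7,643,956.02 − 7,862,470.41| = CAD 218,514.

CAD 218,514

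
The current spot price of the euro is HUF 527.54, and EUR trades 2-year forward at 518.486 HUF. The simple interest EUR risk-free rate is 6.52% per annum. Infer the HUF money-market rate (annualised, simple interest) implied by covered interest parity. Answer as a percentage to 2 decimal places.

5.55%

T = 2 years.
F/S = 518.486/527.54 = 0.9828373 = (growth of HUF) / (growth of EUR).
EUR growth factor: 1 + 0.0652×2 = 1.130400.
Hence g_HUF = 1.1109993.
(1.1109993 − 1)/T = 0.055500, i.e. 5.55%.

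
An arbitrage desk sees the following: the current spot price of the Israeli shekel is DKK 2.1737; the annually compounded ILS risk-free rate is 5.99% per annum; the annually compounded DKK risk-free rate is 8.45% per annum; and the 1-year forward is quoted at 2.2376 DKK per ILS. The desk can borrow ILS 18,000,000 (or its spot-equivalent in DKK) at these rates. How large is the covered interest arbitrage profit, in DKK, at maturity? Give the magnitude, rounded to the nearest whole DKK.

T = 1 year.
Route A — deposit ILS, sell forward: 18,000,000 × 1.059900 × 2.2376 = DKK 42,689,380.32.
Route B — convert at spot, deposit DKK: 18,000,000 × 2.1737 × 1.084500 = DKK 42,432,797.70.
The quoted forward overvalues ILS, so borrow DKK, buy ILS at spot, deposit the ILS at 5.99%, and sell the proceeds forward at 2.2376.
Profit = 42,689,380.32 − 42,432,797.70 = DKK 256,583.

DKK 256,583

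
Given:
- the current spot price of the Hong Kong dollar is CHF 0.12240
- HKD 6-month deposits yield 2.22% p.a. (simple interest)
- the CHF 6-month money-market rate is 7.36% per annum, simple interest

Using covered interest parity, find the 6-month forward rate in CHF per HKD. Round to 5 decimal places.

T = 6/12 years.
CHF growth factor: 1 + 0.0736×6/12 = 1.036800.
HKD growth factor: 1 + 0.0222×6/12 = 1.011100.
CIP: F = S · (grow CHF)/(grow HKD) = 0.1224 × 1.036800/1.011100 = 0.1255111 CHF per HKD.

0.12551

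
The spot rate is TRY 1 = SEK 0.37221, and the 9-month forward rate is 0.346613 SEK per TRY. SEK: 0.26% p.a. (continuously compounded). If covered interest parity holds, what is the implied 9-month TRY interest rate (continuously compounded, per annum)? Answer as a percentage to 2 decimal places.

T = 9/12 years.
CIP gives F = S · g_SEK/g_TRY, so g_SEK/g_TRY = 0.346613/0.37221 = 0.9312297.
The SEK side grows by e^(0.0026×9/12) = 1.0019519.
That pins the TRY growth at 1.075945.
r = ln(1.075945)/(9/12) = 0.097599 → 9.76%.

9.76%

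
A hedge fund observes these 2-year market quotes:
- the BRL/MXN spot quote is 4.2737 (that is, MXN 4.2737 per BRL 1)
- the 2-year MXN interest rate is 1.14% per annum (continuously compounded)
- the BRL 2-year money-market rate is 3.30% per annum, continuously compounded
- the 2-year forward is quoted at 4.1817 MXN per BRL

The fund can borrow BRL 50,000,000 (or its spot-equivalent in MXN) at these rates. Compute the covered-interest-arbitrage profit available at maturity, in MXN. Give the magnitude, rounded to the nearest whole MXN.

MXN 4,737,200

T = 2 years.
Invest the BRL and cover forward: 50,000,000 × 1.06822671717 × 4.1817 = MXN 223,350,183.16.
Convert at spot and invest in MXN: 50,000,000 × 4.2737 × 1.0230619067 = MXN 218,612,983.53.
The quoted forward overvalues BRL, so borrow MXN, buy BRL at spot, deposit the BRL at 3.30%, and sell the proceeds forward at 4.1817.
Arbitrage profit = |223,350,183.16 − 218,612,983.53| = MXN 4,737,200.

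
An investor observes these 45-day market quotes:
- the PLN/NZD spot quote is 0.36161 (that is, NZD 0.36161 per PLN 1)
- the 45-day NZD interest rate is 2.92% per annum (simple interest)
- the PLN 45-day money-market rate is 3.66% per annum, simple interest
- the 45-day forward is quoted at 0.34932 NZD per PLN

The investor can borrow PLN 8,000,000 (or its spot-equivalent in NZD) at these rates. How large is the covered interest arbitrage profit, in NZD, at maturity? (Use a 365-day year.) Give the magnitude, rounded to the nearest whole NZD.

T = 45/365 years.
Route A — deposit PLN, sell forward: 8,000,000 × 1.004512329 × 0.34932 = NZD 2,807,169.97.
Route B — convert at spot, deposit NZD: 8,000,000 × 0.36161 × 1.003600 = NZD 2,903,294.37.
The quoted forward undervalues PLN, so borrow PLN, convert to NZD at spot, deposit the NZD at 2.92%, and buy PLN forward at 0.34932 to cover the loan.
Arbitrage profit = |2,807,169.97 − 2,903,294.37| = NZD 96,124.

NZD 96,124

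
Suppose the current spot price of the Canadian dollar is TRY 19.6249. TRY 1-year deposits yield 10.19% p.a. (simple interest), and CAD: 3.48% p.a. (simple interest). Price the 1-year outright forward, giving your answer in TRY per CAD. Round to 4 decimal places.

20.8974

T = 1 year.
Growth of 1 TRY over T: 1 + 0.1019×1 = 1.101900.
Growth of 1 CAD over T: 1 + 0.0348×1 = 1.034800.
CIP: F = S · (grow TRY)/(grow CAD) = 19.6249 × 1.101900/1.034800 = 20.897446 TRY per CAD.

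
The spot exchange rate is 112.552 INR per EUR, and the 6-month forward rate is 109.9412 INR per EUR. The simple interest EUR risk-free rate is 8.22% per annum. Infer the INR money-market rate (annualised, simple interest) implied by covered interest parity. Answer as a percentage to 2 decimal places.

3.39%

T = 6/12 years.
CIP gives F = S · g_INR/g_EUR, so g_INR/g_EUR = 109.9412/112.552 = 0.9768036.
EUR growth factor: 1 + 0.0822×6/12 = 1.041100.
So the INR growth factor = 1.0169502.
(1.0169502 − 1)/T = 0.033900, i.e. 3.39%.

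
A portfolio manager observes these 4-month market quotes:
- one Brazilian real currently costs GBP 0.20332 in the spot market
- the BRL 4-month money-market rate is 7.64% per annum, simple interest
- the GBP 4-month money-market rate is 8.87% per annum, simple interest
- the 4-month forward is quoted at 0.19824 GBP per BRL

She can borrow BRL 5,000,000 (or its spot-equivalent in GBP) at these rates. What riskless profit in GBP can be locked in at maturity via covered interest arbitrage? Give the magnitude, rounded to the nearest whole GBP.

GBP 30,215

T = 4/12 years.
Route A — deposit BRL, sell forward: 5,000,000 × 1.025466667 × 0.19824 = GBP 1,016,442.56.
Route B — convert at spot, deposit GBP: 5,000,000 × 0.20332 × 1.029566667 = GBP 1,046,657.47.
The quoted forward undervalues BRL, so borrow BRL, convert to GBP at spot, deposit the GBP at 8.87%, and buy BRL forward at 0.19824 to cover the loan.
Profit = 1,046,657.47 − 1,016,442.56 = GBP 30,215.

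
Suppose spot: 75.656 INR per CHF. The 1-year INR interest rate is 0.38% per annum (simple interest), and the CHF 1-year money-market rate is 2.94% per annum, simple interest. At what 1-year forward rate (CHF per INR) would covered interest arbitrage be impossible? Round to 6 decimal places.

0.013555

T = 1 year.
Growth of 1 INR over T: 1 + 0.0038×1 = 1.003800.
Growth of 1 CHF over T: 1 + 0.0294×1 = 1.029400.
CIP: F = S · (grow INR)/(grow CHF) = 75.656 × 1.003800/1.029400 = 73.77452 INR per CHF.
Invert for CHF per INR: 1 / 73.77452 = 0.013555.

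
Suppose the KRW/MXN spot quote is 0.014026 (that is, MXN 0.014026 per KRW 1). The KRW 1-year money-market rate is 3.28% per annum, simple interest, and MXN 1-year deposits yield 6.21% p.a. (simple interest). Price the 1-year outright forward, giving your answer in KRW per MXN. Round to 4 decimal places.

T = 1 year.
MXN accumulates by 1 + 0.0621×1 = 1.062100.
KRW growth factor: 1 + 0.0328×1 = 1.032800.
CIP: F = S · (grow MXN)/(grow KRW) = 0.014026 × 1.062100/1.032800 = 0.014423910 MXN per KRW.
Quoted the other way: 1/0.014423910 = 69.3293 KRW per MXN.

69.3293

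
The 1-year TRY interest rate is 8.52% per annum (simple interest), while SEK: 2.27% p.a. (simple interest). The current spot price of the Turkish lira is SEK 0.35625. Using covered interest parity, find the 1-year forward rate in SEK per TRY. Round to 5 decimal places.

T = 1 year.
Growth of 1 SEK over T: 1 + 0.0227×1 = 1.022700.
TRY accumulates by 1 + 0.0852×1 = 1.085200.
Forward (SEK per TRY) = 0.35625 × 1.022700 / 1.085200 = 0.3357325.

0.33573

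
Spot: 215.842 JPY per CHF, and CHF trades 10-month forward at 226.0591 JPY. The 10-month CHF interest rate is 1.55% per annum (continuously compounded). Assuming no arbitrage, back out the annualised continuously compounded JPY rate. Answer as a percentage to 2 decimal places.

7.10%

T = 10/12 years.
CIP gives F = S · g_JPY/g_CHF, so g_JPY/g_CHF = 226.0591/215.842 = 1.0473360.
CHF growth factor: e^(0.0155×10/12) = 1.0130004.
That pins the JPY growth at 1.0609518.
Take logs: ln 1.0609518 / (10/12) = 0.071000, so 7.10%.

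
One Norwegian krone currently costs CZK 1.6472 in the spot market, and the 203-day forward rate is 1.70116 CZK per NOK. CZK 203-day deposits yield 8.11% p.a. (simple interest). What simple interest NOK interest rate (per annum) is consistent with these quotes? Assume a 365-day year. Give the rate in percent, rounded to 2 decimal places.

2.15%

T = 203/365 years.
By CIP, F/S equals the CZK-to-NOK growth ratio: 1.70116/1.6472 = 1.0327586.
The CZK side grows by 1 + 0.0811×203/365 = 1.0451049.
That pins the NOK growth at 1.0119547.
r = (1.0119547 − 1)/(203/365) = 0.021495 → 2.15%.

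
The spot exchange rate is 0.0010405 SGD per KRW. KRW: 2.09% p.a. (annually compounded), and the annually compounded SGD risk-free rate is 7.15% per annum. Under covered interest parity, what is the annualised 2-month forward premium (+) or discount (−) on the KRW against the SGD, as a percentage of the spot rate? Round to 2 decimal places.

T = 2/12 years.
No-arbitrage forward: 0.0010405 × 1.0115764 / 1.0034534 = 0.0010489229 SGD/KRW.
(F − S)/S ÷ T = (0.0010489229 − 0.0010405)/0.0010405/(2/12) = 0.048570 → 4.86%.

+4.86%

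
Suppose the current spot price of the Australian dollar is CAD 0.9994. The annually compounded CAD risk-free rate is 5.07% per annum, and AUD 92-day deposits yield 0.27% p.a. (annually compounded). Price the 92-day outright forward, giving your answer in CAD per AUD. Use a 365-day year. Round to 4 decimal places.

1.0112

T = 92/365 years.
CAD accumulates by (1 + 0.0507)^(92/365) = 1.0125438.
AUD accumulates by (1 + 0.0027)^(92/365) = 1.0006799.
Forward (CAD per AUD) = 0.9994 × 1.0125438 / 1.0006799 = 1.011249.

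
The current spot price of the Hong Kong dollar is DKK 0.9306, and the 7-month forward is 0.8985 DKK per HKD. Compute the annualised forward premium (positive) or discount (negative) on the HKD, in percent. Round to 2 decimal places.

T = 7/12 years.
HKD trades forward at -3.44939% vs spot over the period.
Annualise by dividing by T: -0.0344939 / (7/12) = -0.059132 → -5.91%.

-5.91%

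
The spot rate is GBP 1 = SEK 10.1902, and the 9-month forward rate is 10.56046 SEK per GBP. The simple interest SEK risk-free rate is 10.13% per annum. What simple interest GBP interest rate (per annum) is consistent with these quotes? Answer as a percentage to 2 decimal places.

5.10%

T = 9/12 years.
CIP gives F = S · g_SEK/g_GBP, so g_SEK/g_GBP = 10.56046/10.1902 = 1.0363349.
The SEK side grows by 1 + 0.1013×9/12 = 1.075975.
So the GBP growth factor = 1.0382503.
r = (1.0382503 − 1)/(9/12) = 0.051000 → 5.10%.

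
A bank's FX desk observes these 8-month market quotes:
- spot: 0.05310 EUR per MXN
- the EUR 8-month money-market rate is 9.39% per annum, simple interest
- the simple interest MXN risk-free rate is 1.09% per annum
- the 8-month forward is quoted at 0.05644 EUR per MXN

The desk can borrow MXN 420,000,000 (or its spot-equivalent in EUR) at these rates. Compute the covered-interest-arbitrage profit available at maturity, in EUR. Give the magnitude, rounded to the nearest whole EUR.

T = 8/12 years.
Route A — deposit MXN, sell forward: 420,000,000 × 1.0072666667 × 0.05644 = EUR 23,877,054.88.
Route B — convert at spot, deposit EUR: 420,000,000 × 0.05310 × 1.062600 = EUR 23,698,105.20.
The quoted forward overvalues MXN, so borrow EUR, buy MXN at spot, deposit the MXN at 1.09%, and sell the proceeds forward at 0.05644.
The gap between the two covered legs is EUR 178,950.

EUR 178,950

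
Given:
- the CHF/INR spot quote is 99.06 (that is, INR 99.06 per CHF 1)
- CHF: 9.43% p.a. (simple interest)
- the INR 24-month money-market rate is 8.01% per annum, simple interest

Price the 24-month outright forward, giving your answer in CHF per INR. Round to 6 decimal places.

T = 2 years.
INR growth factor: 1 + 0.0801×2 = 1.160200.
CHF growth factor: 1 + 0.0943×2 = 1.188600.
CIP: F = S · (grow INR)/(grow CHF) = 99.06 × 1.160200/1.188600 = 96.69309 INR per CHF.
Quoted the other way: 1/96.69309 = 0.010342 CHF per INR.

0.010342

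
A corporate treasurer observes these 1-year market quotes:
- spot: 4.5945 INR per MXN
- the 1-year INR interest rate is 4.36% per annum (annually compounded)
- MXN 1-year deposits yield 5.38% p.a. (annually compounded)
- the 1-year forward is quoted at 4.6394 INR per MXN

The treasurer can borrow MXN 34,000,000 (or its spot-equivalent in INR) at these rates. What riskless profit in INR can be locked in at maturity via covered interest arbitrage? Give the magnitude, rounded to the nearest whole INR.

T = 1 year.
Route A — deposit MXN, sell forward: 34,000,000 × 1.053800 × 4.6394 = INR 166,225,990.48.
Route B — convert at spot, deposit INR: 34,000,000 × 4.5945 × 1.043600 = INR 163,023,886.80.
The quoted forward overvalues MXN, so borrow INR, buy MXN at spot, deposit the MXN at 5.38%, and sell the proceeds forward at 4.6394.
Arbitrage profit = |166,225,990.48 − 163,023,886.80| = INR 3,202,104.

INR 3,202,104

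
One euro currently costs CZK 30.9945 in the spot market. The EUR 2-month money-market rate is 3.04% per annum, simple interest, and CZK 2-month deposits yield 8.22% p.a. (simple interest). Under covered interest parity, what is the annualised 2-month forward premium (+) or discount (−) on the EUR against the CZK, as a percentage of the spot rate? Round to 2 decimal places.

T = 2/12 years.
No-arbitrage forward: 30.9945 × 1.013700 / 1.0050667 = 31.2607359 CZK/EUR.
Annualised premium = (F − S)/S × (1/T) = (31.2607359 − 30.9945)/30.9945 ÷ (2/12) = 5.15%.

+5.15%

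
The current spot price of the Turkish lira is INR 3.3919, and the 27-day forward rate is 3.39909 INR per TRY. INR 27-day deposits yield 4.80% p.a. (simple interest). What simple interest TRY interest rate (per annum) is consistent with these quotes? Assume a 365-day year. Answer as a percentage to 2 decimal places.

1.93%

T = 27/365 years.
CIP gives F = S · g_INR/g_TRY, so g_INR/g_TRY = 3.39909/3.3919 = 1.0021198.
INR growth factor: 1 + 0.0480×27/365 = 1.0035507.
That pins the TRY growth at 1.0014279.
(1.0014279 − 1)/T = 0.019303, i.e. 1.93%.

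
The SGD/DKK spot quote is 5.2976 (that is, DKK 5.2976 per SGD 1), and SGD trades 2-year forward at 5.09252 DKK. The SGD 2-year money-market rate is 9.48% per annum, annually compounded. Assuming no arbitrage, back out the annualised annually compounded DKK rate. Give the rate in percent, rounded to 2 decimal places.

7.34%

T = 2 years.
F/S = 5.09252/5.2976 = 0.9612881 = (growth of DKK) / (growth of SGD).
The SGD side grows by (1 + 0.0948)^2 = 1.198587.
So the DKK growth factor = 1.1521874.
r = 1.1521874^(1/2) − 1 = 0.073400 → 7.34%.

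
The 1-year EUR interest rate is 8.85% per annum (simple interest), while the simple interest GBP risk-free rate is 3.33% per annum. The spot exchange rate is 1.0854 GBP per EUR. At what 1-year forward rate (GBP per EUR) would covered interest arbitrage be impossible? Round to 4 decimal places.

T = 1 year.
GBP accumulates by 1 + 0.0333×1 = 1.033300.
Growth of 1 EUR over T: 1 + 0.0885×1 = 1.088500.
CIP: F = S · (grow GBP)/(grow EUR) = 1.0854 × 1.033300/1.088500 = 1.030357 GBP per EUR.

1.0304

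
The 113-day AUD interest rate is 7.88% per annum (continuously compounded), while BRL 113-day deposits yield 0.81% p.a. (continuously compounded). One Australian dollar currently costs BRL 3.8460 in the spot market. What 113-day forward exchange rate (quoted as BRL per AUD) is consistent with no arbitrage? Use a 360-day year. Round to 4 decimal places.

3.7616

T = 113/360 years.
Growth of 1 BRL over T: e^(0.0081×113/360) = 1.0025457.
Growth of 1 AUD over T: e^(0.0788×113/360) = 1.0250429.
CIP: F = S · (grow BRL)/(grow AUD) = 3.846 × 1.0025457/1.0250429 = 3.761590 BRL per AUD.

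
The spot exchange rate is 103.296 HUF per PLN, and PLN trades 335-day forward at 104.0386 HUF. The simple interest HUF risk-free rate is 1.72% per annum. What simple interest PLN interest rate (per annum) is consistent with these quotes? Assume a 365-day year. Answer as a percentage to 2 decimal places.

T = 335/365 years.
By CIP, F/S equals the HUF-to-PLN growth ratio: 104.0386/103.296 = 1.0071890.
The HUF side grows by 1 + 0.0172×335/365 = 1.0157863.
That pins the PLN growth at 1.0085359.
r = (1.0085359 − 1)/(335/365) = 0.009300 → 0.93%.

0.93%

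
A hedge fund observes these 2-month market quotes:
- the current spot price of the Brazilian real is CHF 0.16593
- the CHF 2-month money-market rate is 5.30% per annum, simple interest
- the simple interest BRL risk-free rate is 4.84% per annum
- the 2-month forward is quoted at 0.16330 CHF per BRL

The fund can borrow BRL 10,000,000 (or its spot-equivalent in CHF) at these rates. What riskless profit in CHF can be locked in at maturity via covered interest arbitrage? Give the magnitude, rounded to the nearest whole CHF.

T = 2/12 years.
Route A — deposit BRL, sell forward: 10,000,000 × 1.008066667 × 0.16330 = CHF 1,646,172.87.
Route B — convert at spot, deposit CHF: 10,000,000 × 0.16593 × 1.008833333 = CHF 1,673,957.15.
The quoted forward undervalues BRL, so borrow BRL, convert to CHF at spot, deposit the CHF at 5.30%, and buy BRL forward at 0.16330 to cover the loan.
The gap between the two covered legs is CHF 27,784.

CHF 27,784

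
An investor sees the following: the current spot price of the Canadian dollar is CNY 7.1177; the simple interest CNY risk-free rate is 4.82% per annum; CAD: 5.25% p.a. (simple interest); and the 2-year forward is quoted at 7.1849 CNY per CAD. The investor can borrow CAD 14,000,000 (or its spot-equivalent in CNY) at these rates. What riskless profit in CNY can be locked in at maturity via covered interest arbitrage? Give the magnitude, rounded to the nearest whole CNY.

CNY 1,896,555

T = 2 years.
Route A — deposit CAD, sell forward: 14,000,000 × 1.105000 × 7.1849 = CNY 111,150,403.00.
Route B — convert at spot, deposit CNY: 14,000,000 × 7.1177 × 1.096400 = CNY 109,253,847.92.
The quoted forward overvalues CAD, so borrow CNY, buy CAD at spot, deposit the CAD at 5.25%, and sell the proceeds forward at 7.1849.
The gap between the two covered legs is CNY 1,896,555.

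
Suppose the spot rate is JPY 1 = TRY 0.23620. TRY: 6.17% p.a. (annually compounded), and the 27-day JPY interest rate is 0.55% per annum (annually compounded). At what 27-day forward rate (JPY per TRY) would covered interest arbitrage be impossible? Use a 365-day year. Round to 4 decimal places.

T = 27/365 years.
TRY accumulates by (1 + 0.0617)^(27/365) = 1.0044387.
JPY accumulates by (1 + 0.0055)^(27/365) = 1.0004058.
CIP: F = S · (grow TRY)/(grow JPY) = 0.2362 × 1.0044387/1.0004058 = 0.2371522 TRY per JPY.
Quoted the other way: 1/0.2371522 = 4.2167 JPY per TRY.

4.2167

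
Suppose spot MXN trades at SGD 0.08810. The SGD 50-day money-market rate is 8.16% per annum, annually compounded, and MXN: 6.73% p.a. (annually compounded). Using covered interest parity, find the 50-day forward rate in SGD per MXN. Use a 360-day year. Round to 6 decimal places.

T = 50/360 years.
SGD growth factor: (1 + 0.0816)^(50/360) = 1.0109542.
Growth of 1 MXN over T: (1 + 0.0673)^(50/360) = 1.0090872.
CIP: F = S · (grow SGD)/(grow MXN) = 0.0881 × 1.0109542/1.0090872 = 0.08826300 SGD per MXN.

0.088263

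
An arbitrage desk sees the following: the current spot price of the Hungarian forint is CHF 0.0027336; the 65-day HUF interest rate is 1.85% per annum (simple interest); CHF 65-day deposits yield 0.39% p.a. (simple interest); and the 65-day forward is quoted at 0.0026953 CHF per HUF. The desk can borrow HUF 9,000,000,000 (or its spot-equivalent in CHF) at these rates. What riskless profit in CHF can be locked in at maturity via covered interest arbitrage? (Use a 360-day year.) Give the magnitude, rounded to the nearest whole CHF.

CHF 280,997

T = 65/360 years.
Invest the HUF and cover forward: 9,000,000,000 × 1.0033402778 × 0.0026953 = CHF 24,338,727.46.
Convert at spot and invest in CHF: 9,000,000,000 × 0.0027336 × 1.0007041667 = CHF 24,619,724.19.
The quoted forward undervalues HUF, so borrow HUF, convert to CHF at spot, deposit the CHF at 0.39%, and buy HUF forward at 0.0026953 to cover the loan.
Arbitrage profit = |24,338,727.46 − 24,619,724.19| = CHF 280,997.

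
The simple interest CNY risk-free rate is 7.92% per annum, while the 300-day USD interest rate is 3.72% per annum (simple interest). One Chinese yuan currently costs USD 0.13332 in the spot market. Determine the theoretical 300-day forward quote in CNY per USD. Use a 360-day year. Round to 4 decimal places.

T = 300/360 years.
Growth of 1 USD over T: 1 + 0.0372×300/360 = 1.031000.
CNY growth factor: 1 + 0.0792×300/360 = 1.066000.
CIP: F = S · (grow USD)/(grow CNY) = 0.13332 × 1.031000/1.066000 = 0.1289427 USD per CNY.
Quoted the other way: 1/0.1289427 = 7.7554 CNY per USD.

7.7554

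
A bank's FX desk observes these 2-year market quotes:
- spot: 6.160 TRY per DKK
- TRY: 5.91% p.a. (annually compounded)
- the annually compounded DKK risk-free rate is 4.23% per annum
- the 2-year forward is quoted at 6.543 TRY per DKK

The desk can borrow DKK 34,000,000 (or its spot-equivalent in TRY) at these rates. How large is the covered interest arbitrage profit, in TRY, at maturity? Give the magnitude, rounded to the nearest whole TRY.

T = 2 years.
Keep in DKK, deliver into the forward: 34,000,000·1.08638929·6.543 = TRY 241,680,334.23.
Swap to TRY now, deposit: 34,000,000·6.160·1.12169281 = TRY 234,927,342.13.
The quoted forward overvalues DKK, so borrow TRY, buy DKK at spot, deposit the DKK at 4.23%, and sell the proceeds forward at 6.543.
The gap between the two covered legs is TRY 6,752,992.

TRY 6,752,992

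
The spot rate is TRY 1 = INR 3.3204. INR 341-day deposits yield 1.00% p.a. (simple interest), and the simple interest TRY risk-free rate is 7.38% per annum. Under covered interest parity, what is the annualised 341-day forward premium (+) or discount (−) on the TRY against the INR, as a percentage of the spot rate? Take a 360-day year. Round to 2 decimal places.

T = 341/360 years.
F = S · g_INR/g_TRY = 3.3204 × 1.0094722/1.069905 = 3.1328496.
Annualised premium = (F − S)/S × (1/T) = (3.1328496 − 3.3204)/3.3204 ÷ (341/360) = -5.96%.

-5.96%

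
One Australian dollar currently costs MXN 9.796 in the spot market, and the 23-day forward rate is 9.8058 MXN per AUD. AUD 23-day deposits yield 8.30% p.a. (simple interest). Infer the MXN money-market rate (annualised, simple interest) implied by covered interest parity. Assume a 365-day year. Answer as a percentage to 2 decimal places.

T = 23/365 years.
CIP gives F = S · g_MXN/g_AUD, so g_MXN/g_AUD = 9.8058/9.796 = 1.0010004.
AUD growth factor: 1 + 0.0830×23/365 = 1.0052301.
So the MXN growth factor = 1.0062357.
(1.0062357 − 1)/T = 0.098958, i.e. 9.90%.

9.90%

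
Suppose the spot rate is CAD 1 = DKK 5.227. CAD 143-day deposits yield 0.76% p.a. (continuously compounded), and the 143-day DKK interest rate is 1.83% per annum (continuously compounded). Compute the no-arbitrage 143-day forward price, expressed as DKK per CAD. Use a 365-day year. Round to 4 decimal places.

T = 143/365 years.
DKK growth factor: e^(0.0183×143/365) = 1.0071954.
Growth of 1 CAD over T: e^(0.0076×143/365) = 1.002982.
So F = 5.227 × 1.0071954 / 1.002982 = 5.248958 (DKK/CAD).

5.2490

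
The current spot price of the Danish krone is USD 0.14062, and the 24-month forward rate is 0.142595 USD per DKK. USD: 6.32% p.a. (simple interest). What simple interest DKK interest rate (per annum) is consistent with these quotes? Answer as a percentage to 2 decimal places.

5.54%

T = 2 years.
F/S = 0.142595/0.14062 = 1.0140449 = (growth of USD) / (growth of DKK).
USD growth factor: 1 + 0.0632×2 = 1.126400.
So the DKK growth factor = 1.1107989.
r = (1.1107989 − 1)/2 = 0.055399 → 5.54%.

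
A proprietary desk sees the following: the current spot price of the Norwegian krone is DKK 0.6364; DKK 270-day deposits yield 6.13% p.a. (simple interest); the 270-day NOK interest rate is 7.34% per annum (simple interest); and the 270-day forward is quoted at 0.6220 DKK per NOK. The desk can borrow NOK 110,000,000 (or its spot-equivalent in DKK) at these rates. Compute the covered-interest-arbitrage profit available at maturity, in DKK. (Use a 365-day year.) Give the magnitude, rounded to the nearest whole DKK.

T = 270/365 years.
Route A — deposit NOK, sell forward: 110,000,000 × 1.0542958904 × 0.6220 = DKK 72,134,924.82.
Route B — convert at spot, deposit DKK: 110,000,000 × 0.6364 × 1.0453452055 = DKK 73,178,345.77.
The quoted forward undervalues NOK, so borrow NOK, convert to DKK at spot, deposit the DKK at 6.13%, and buy NOK forward at 0.6220 to cover the loan.
Profit = 73,178,345.77 − 72,134,924.82 = DKK 1,043,421.

DKK 1,043,421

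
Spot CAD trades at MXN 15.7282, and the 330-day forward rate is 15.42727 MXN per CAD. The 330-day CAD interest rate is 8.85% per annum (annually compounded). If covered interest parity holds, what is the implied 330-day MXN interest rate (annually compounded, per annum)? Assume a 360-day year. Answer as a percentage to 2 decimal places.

T = 330/360 years.
F/S = 15.42727/15.7282 = 0.9808669 = (growth of MXN) / (growth of CAD).
CAD growth factor: (1 + 0.0885)^(330/360) = 1.080835.
So the MXN growth factor = 1.0601553.
r = 1.0601553^(360/330) − 1 = 0.065800 → 6.58%.

6.58%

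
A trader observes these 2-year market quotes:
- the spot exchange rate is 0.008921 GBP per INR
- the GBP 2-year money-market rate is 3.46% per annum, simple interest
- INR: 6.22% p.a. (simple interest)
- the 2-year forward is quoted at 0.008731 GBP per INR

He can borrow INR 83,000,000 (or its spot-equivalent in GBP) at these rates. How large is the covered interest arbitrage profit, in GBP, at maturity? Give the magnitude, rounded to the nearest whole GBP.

GBP 23,141

T = 2 years.
Route A — deposit INR, sell forward: 83,000,000 × 1.124400 × 0.008731 = GBP 814,822.32.
Route B — convert at spot, deposit GBP: 83,000,000 × 0.008921 × 1.069200 = GBP 791,681.66.
The quoted forward overvalues INR, so borrow GBP, buy INR at spot, deposit the INR at 6.22%, and sell the proceeds forward at 0.008731.
Profit = 814,822.32 − 791,681.66 = GBP 23,141.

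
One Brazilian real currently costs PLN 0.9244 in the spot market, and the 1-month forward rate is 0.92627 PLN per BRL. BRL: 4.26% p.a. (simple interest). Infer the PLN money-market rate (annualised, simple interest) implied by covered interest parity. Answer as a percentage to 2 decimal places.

6.70%

T = 1/12 years.
By CIP, F/S equals the PLN-to-BRL growth ratio: 0.92627/0.9244 = 1.0020229.
BRL growth factor: 1 + 0.0426×1/12 = 1.003550.
That pins the PLN growth at 1.0055801.
(1.0055801 − 1)/T = 0.066961, i.e. 6.70%.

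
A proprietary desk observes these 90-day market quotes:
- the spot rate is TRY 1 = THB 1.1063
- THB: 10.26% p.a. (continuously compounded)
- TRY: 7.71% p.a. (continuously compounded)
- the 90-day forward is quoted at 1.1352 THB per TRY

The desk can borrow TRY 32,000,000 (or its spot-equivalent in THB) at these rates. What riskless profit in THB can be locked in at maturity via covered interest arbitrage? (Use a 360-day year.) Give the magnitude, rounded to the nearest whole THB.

T = 90/360 years.
Route A — deposit TRY, sell forward: 32,000,000 × 1.0194619621 × 1.1352 = THB 37,033,383.02.
Route B — convert at spot, deposit THB: 32,000,000 × 1.1063 × 1.025981792 = THB 36,321,397.01.
The quoted forward overvalues TRY, so borrow THB, buy TRY at spot, deposit the TRY at 7.71%, and sell the proceeds forward at 1.1352.
The gap between the two covered legs is THB 711,986.

THB 711,986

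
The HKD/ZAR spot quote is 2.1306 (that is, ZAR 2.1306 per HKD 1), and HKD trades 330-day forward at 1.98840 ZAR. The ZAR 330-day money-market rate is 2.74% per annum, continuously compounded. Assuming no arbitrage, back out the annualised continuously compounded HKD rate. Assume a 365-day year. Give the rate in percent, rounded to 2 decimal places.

10.38%

T = 330/365 years.
F/S = 1.9884/2.1306 = 0.9332582 = (growth of ZAR) / (growth of HKD).
ZAR growth factor: e^(0.0274×330/365) = 1.025082.
Hence g_HKD = 1.0983906.
Take logs: ln 1.0983906 / (330/365) = 0.103799, so 10.38%.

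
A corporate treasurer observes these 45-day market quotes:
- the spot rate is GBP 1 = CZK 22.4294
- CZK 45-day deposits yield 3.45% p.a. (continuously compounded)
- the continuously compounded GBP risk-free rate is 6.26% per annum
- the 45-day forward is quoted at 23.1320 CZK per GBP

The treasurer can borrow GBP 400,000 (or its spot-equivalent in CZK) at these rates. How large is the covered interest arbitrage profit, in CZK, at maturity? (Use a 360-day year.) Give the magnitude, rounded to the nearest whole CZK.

CZK 314,953

T = 45/360 years.
Invest the GBP and cover forward: 400,000 × 1.007855695 × 23.1320 = CZK 9,325,487.17.
Convert at spot and invest in CZK: 400,000 × 22.4294 × 1.004321812 = CZK 9,010,534.26.
The quoted forward overvalues GBP, so borrow CZK, buy GBP at spot, deposit the GBP at 6.26%, and sell the proceeds forward at 23.1320.
The gap between the two covered legs is CZK 314,953.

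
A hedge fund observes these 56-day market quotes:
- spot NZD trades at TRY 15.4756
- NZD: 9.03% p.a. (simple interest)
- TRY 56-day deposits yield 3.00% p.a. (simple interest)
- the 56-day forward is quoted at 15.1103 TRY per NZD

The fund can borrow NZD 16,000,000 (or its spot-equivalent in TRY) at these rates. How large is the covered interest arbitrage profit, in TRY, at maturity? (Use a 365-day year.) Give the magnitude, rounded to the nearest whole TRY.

TRY 3,635,013

T = 56/365 years.
Route A — deposit NZD, sell forward: 16,000,000 × 1.01385424658 × 15.1103 = TRY 245,114,269.15.
Route B — convert at spot, deposit TRY: 16,000,000 × 15.4756 × 1.00460273973 = TRY 248,749,282.54.
The quoted forward undervalues NZD, so borrow NZD, convert to TRY at spot, deposit the TRY at 3.00%, and buy NZD forward at 15.1103 to cover the loan.
Profit = 248,749,282.54 − 245,114,269.15 = TRY 3,635,013.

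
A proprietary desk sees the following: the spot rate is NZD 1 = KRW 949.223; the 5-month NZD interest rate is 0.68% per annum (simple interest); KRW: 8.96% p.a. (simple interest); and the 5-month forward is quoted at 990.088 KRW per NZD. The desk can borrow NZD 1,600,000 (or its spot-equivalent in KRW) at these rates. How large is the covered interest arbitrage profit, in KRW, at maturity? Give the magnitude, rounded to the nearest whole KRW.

T = 5/12 years.
Route A — deposit NZD, sell forward: 1,600,000 × 1.002833333333 × 990.088 = KRW 1,588,629,198.93.
Route B — convert at spot, deposit KRW: 1,600,000 × 949.223 × 1.037333333333 = KRW 1,575,457,053.87.
The quoted forward overvalues NZD, so borrow KRW, buy NZD at spot, deposit the NZD at 0.68%, and sell the proceeds forward at 990.088.
Profit = 1,588,629,198.93 − 1,575,457,053.87 = KRW 13,172,145.

KRW 13,172,145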